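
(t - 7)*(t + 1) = t^2 - 6*t - 7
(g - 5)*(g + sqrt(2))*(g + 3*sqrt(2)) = g^3 - 5*g^2 + 4*sqrt(2)*g^2 - 20*sqrt(2)*g + 6*g - 30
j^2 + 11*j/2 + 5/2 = (j + 1/2)*(j + 5)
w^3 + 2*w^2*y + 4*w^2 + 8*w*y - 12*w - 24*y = (w - 2)*(w + 6)*(w + 2*y)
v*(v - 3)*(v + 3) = v^3 - 9*v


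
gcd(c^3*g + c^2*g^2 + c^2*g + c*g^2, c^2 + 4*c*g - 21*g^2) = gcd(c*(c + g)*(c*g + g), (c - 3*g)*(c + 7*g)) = 1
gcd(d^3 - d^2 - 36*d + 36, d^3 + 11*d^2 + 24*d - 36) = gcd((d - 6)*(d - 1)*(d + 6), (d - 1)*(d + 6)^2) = d^2 + 5*d - 6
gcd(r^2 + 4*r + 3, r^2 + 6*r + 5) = r + 1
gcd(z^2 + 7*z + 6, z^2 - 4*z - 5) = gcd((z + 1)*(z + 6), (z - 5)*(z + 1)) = z + 1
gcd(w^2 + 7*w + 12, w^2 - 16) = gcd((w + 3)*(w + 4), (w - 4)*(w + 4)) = w + 4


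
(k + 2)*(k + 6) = k^2 + 8*k + 12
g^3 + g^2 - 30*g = g*(g - 5)*(g + 6)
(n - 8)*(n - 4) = n^2 - 12*n + 32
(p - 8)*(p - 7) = p^2 - 15*p + 56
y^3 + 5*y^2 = y^2*(y + 5)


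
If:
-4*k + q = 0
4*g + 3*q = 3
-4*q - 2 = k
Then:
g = 75/68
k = -2/17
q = -8/17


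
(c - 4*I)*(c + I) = c^2 - 3*I*c + 4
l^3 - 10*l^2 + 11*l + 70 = (l - 7)*(l - 5)*(l + 2)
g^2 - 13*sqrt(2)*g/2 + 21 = (g - 7*sqrt(2)/2)*(g - 3*sqrt(2))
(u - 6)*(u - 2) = u^2 - 8*u + 12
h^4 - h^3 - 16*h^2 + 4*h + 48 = (h - 4)*(h - 2)*(h + 2)*(h + 3)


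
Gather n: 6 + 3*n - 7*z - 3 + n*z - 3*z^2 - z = n*(z + 3) - 3*z^2 - 8*z + 3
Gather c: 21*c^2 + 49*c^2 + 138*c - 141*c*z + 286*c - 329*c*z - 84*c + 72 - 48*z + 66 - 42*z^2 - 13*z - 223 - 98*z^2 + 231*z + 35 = 70*c^2 + c*(340 - 470*z) - 140*z^2 + 170*z - 50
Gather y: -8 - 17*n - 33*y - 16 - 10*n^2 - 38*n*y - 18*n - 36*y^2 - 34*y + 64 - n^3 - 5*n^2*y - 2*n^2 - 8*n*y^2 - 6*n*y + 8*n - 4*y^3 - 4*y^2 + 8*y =-n^3 - 12*n^2 - 27*n - 4*y^3 + y^2*(-8*n - 40) + y*(-5*n^2 - 44*n - 59) + 40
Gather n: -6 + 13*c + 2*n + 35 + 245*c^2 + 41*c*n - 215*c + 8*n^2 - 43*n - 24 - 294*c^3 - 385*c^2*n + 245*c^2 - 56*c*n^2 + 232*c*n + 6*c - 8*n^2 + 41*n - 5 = -294*c^3 + 490*c^2 - 56*c*n^2 - 196*c + n*(-385*c^2 + 273*c)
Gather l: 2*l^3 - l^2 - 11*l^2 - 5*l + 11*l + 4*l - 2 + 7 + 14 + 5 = 2*l^3 - 12*l^2 + 10*l + 24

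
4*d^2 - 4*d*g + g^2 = (-2*d + g)^2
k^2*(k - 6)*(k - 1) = k^4 - 7*k^3 + 6*k^2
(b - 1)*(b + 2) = b^2 + b - 2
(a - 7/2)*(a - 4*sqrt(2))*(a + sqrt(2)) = a^3 - 3*sqrt(2)*a^2 - 7*a^2/2 - 8*a + 21*sqrt(2)*a/2 + 28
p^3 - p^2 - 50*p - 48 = (p - 8)*(p + 1)*(p + 6)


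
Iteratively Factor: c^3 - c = (c - 1)*(c^2 + c) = (c - 1)*(c + 1)*(c)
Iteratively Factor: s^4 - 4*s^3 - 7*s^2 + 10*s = (s - 5)*(s^3 + s^2 - 2*s) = s*(s - 5)*(s^2 + s - 2) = s*(s - 5)*(s - 1)*(s + 2)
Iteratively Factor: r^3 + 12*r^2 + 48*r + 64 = (r + 4)*(r^2 + 8*r + 16) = (r + 4)^2*(r + 4)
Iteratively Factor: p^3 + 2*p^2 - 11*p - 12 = (p - 3)*(p^2 + 5*p + 4) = (p - 3)*(p + 4)*(p + 1)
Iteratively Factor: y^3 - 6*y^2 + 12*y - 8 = (y - 2)*(y^2 - 4*y + 4) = (y - 2)^2*(y - 2)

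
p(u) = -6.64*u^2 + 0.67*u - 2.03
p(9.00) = -533.84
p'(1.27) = -16.20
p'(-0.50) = 7.31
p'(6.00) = -79.01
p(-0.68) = -5.56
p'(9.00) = -118.85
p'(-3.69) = 49.67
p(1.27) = -11.89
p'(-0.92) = 12.89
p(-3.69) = -94.91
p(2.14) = -31.00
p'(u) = 0.67 - 13.28*u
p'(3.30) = -43.15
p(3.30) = -72.13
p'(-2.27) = 30.82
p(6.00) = -237.05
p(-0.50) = -4.02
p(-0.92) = -8.27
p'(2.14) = -27.75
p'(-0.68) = 9.70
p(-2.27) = -37.77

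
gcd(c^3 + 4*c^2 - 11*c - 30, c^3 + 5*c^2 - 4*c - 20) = c^2 + 7*c + 10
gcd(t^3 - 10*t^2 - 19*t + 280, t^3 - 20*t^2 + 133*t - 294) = t - 7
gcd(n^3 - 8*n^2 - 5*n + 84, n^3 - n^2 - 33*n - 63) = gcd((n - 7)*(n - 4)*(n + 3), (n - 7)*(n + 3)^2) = n^2 - 4*n - 21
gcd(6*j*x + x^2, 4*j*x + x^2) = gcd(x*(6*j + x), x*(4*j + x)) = x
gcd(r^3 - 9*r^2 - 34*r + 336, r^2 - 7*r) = r - 7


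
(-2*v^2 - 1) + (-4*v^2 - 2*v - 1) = -6*v^2 - 2*v - 2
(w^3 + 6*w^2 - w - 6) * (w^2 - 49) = w^5 + 6*w^4 - 50*w^3 - 300*w^2 + 49*w + 294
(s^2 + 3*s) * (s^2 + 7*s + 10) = s^4 + 10*s^3 + 31*s^2 + 30*s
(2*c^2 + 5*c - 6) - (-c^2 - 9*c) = 3*c^2 + 14*c - 6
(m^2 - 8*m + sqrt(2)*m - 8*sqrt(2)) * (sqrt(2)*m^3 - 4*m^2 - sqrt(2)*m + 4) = sqrt(2)*m^5 - 8*sqrt(2)*m^4 - 2*m^4 - 5*sqrt(2)*m^3 + 16*m^3 + 2*m^2 + 40*sqrt(2)*m^2 - 16*m + 4*sqrt(2)*m - 32*sqrt(2)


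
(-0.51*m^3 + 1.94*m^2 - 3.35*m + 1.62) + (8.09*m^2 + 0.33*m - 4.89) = -0.51*m^3 + 10.03*m^2 - 3.02*m - 3.27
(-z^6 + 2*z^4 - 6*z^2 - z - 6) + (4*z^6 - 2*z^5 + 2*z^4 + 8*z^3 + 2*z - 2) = 3*z^6 - 2*z^5 + 4*z^4 + 8*z^3 - 6*z^2 + z - 8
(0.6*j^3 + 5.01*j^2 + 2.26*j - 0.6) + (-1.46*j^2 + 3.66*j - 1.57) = 0.6*j^3 + 3.55*j^2 + 5.92*j - 2.17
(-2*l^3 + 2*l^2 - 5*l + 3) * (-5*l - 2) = 10*l^4 - 6*l^3 + 21*l^2 - 5*l - 6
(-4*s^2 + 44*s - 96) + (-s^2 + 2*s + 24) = -5*s^2 + 46*s - 72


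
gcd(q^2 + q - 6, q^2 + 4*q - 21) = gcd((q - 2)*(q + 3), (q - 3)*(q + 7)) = 1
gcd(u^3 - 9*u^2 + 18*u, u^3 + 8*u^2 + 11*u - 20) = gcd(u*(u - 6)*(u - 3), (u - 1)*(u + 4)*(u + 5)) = 1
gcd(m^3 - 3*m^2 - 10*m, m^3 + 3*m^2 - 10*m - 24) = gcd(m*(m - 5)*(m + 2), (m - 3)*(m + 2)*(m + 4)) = m + 2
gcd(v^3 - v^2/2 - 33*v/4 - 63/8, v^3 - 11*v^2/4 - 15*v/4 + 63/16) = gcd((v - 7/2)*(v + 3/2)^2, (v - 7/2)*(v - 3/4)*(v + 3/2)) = v^2 - 2*v - 21/4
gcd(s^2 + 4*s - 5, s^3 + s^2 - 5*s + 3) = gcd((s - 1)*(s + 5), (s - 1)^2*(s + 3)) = s - 1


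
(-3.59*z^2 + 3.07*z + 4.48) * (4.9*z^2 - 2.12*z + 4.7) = -17.591*z^4 + 22.6538*z^3 - 1.4294*z^2 + 4.9314*z + 21.056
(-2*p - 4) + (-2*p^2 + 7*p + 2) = -2*p^2 + 5*p - 2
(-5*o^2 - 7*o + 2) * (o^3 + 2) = -5*o^5 - 7*o^4 + 2*o^3 - 10*o^2 - 14*o + 4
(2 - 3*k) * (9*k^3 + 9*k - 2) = -27*k^4 + 18*k^3 - 27*k^2 + 24*k - 4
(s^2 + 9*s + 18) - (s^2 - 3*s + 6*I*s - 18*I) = 12*s - 6*I*s + 18 + 18*I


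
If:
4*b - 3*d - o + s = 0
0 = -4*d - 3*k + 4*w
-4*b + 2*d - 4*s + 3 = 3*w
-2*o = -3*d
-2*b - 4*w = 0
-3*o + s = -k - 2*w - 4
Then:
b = 90/163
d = 213/326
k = -202/163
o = 639/652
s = 477/652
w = -45/163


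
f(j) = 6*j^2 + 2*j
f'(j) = 12*j + 2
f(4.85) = 150.84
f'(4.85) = 60.20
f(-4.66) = 120.97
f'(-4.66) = -53.92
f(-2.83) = 42.39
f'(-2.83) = -31.96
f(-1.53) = 10.99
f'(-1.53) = -16.36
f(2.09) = 30.39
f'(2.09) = 27.08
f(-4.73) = 124.78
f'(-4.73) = -54.76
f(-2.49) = 32.22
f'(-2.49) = -27.88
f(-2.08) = 21.80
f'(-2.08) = -22.96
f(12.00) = 888.00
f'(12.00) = 146.00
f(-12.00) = 840.00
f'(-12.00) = -142.00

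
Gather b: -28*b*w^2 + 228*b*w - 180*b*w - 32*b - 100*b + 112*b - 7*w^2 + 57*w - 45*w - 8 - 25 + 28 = b*(-28*w^2 + 48*w - 20) - 7*w^2 + 12*w - 5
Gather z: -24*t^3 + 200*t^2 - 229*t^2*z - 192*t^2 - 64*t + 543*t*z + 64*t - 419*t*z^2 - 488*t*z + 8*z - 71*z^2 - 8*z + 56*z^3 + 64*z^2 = -24*t^3 + 8*t^2 + 56*z^3 + z^2*(-419*t - 7) + z*(-229*t^2 + 55*t)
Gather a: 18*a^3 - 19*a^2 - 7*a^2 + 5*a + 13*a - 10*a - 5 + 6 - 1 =18*a^3 - 26*a^2 + 8*a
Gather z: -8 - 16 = -24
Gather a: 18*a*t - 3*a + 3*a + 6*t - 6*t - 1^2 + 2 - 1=18*a*t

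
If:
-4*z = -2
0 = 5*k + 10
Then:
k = -2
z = 1/2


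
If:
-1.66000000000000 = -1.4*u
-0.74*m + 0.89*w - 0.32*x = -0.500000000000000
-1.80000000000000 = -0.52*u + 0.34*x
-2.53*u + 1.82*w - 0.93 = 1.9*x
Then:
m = 0.41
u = 1.19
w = -1.47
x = -3.48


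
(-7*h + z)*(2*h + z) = -14*h^2 - 5*h*z + z^2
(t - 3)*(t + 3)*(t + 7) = t^3 + 7*t^2 - 9*t - 63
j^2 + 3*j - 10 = (j - 2)*(j + 5)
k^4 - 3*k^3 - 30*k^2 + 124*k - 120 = (k - 5)*(k - 2)^2*(k + 6)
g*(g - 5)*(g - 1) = g^3 - 6*g^2 + 5*g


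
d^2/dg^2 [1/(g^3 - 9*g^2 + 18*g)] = 6*(g*(3 - g)*(g^2 - 9*g + 18) + 3*(g^2 - 6*g + 6)^2)/(g^3*(g^2 - 9*g + 18)^3)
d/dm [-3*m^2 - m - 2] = -6*m - 1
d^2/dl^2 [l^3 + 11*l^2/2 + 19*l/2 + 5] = 6*l + 11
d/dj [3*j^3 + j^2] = j*(9*j + 2)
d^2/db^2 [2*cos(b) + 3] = -2*cos(b)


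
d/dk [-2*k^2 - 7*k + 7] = -4*k - 7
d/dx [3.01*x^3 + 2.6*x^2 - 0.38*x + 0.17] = 9.03*x^2 + 5.2*x - 0.38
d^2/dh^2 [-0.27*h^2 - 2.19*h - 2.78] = -0.540000000000000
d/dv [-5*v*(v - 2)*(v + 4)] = -15*v^2 - 20*v + 40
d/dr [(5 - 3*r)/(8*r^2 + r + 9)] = (-24*r^2 - 3*r + (3*r - 5)*(16*r + 1) - 27)/(8*r^2 + r + 9)^2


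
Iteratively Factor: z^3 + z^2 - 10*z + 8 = (z - 1)*(z^2 + 2*z - 8) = (z - 2)*(z - 1)*(z + 4)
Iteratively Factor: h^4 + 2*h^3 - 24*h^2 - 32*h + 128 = (h - 2)*(h^3 + 4*h^2 - 16*h - 64) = (h - 2)*(h + 4)*(h^2 - 16) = (h - 2)*(h + 4)^2*(h - 4)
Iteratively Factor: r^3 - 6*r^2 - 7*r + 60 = (r + 3)*(r^2 - 9*r + 20) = (r - 4)*(r + 3)*(r - 5)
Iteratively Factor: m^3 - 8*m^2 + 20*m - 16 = (m - 2)*(m^2 - 6*m + 8) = (m - 4)*(m - 2)*(m - 2)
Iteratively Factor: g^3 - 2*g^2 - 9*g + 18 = (g - 3)*(g^2 + g - 6) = (g - 3)*(g - 2)*(g + 3)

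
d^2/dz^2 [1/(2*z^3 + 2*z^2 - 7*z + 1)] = 2*(-2*(3*z + 1)*(2*z^3 + 2*z^2 - 7*z + 1) + (6*z^2 + 4*z - 7)^2)/(2*z^3 + 2*z^2 - 7*z + 1)^3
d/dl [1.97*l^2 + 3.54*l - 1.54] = 3.94*l + 3.54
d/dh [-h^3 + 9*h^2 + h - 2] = -3*h^2 + 18*h + 1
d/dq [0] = 0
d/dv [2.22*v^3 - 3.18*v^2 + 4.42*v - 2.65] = 6.66*v^2 - 6.36*v + 4.42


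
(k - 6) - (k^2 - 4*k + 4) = -k^2 + 5*k - 10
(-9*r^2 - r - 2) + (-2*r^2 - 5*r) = -11*r^2 - 6*r - 2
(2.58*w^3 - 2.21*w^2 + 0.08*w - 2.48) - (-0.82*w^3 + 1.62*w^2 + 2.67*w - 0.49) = 3.4*w^3 - 3.83*w^2 - 2.59*w - 1.99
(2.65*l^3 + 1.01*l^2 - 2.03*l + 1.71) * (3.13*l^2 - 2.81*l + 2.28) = 8.2945*l^5 - 4.2852*l^4 - 3.15*l^3 + 13.3594*l^2 - 9.4335*l + 3.8988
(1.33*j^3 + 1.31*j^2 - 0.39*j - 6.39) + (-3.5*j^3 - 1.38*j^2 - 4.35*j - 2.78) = -2.17*j^3 - 0.0699999999999998*j^2 - 4.74*j - 9.17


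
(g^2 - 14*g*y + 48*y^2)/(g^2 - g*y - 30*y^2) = (g - 8*y)/(g + 5*y)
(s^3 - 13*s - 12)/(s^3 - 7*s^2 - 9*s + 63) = (s^2 - 3*s - 4)/(s^2 - 10*s + 21)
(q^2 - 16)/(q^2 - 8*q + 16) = (q + 4)/(q - 4)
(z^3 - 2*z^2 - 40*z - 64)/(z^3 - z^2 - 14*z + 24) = (z^2 - 6*z - 16)/(z^2 - 5*z + 6)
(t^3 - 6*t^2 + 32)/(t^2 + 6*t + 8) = (t^2 - 8*t + 16)/(t + 4)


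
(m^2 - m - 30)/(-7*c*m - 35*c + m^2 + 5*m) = (6 - m)/(7*c - m)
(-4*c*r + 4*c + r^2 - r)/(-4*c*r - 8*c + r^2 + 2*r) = (r - 1)/(r + 2)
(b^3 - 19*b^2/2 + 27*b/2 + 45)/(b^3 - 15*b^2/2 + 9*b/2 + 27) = (b - 5)/(b - 3)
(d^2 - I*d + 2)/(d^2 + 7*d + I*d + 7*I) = (d - 2*I)/(d + 7)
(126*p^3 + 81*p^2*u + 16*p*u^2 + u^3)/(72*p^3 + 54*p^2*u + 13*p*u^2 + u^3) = (7*p + u)/(4*p + u)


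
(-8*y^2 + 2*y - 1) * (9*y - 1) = -72*y^3 + 26*y^2 - 11*y + 1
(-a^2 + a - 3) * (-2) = 2*a^2 - 2*a + 6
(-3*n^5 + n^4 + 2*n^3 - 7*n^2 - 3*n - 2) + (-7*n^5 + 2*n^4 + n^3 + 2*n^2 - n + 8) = -10*n^5 + 3*n^4 + 3*n^3 - 5*n^2 - 4*n + 6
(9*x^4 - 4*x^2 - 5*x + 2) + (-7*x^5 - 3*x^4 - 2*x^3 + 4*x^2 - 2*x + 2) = -7*x^5 + 6*x^4 - 2*x^3 - 7*x + 4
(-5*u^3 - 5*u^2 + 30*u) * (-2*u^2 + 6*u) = 10*u^5 - 20*u^4 - 90*u^3 + 180*u^2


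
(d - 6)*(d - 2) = d^2 - 8*d + 12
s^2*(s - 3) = s^3 - 3*s^2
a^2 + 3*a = a*(a + 3)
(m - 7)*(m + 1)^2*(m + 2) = m^4 - 3*m^3 - 23*m^2 - 33*m - 14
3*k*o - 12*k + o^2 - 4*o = (3*k + o)*(o - 4)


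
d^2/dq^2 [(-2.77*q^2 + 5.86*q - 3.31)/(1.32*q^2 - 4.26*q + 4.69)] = (-10.7316*q^3 + 68.287032*q^2 - 105.991776*q + 33.146158)/(2.299968*q^6 - 22.267872*q^5 + 96.380064*q^4 - 235.545624*q^3 + 342.441288*q^2 - 281.110158*q + 103.161709)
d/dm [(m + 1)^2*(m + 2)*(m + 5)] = 4*m^3 + 27*m^2 + 50*m + 27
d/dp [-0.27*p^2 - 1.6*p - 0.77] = -0.54*p - 1.6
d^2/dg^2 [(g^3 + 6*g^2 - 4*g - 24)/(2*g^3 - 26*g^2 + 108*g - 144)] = (19*g^6 - 174*g^5 - 528*g^4 + 11252*g^3 - 46296*g^2 + 72144*g - 31968)/(g^9 - 39*g^8 + 669*g^7 - 6625*g^6 + 41742*g^5 - 173556*g^4 + 476280*g^3 - 832032*g^2 + 839808*g - 373248)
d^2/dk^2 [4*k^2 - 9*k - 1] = 8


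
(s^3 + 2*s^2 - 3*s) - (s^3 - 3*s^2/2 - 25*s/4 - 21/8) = 7*s^2/2 + 13*s/4 + 21/8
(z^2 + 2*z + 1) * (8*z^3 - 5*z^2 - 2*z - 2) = 8*z^5 + 11*z^4 - 4*z^3 - 11*z^2 - 6*z - 2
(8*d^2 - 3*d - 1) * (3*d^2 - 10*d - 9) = 24*d^4 - 89*d^3 - 45*d^2 + 37*d + 9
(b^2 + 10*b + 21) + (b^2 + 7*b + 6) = 2*b^2 + 17*b + 27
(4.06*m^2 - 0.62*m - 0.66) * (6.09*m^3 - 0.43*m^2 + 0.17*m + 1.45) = 24.7254*m^5 - 5.5216*m^4 - 3.0626*m^3 + 6.0654*m^2 - 1.0112*m - 0.957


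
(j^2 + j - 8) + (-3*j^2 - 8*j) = -2*j^2 - 7*j - 8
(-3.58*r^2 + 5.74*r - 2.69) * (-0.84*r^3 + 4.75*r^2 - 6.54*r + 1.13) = 3.0072*r^5 - 21.8266*r^4 + 52.9378*r^3 - 54.3625*r^2 + 24.0788*r - 3.0397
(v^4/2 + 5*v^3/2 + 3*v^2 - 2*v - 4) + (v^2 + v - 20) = v^4/2 + 5*v^3/2 + 4*v^2 - v - 24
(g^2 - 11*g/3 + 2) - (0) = g^2 - 11*g/3 + 2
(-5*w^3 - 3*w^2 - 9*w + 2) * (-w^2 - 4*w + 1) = 5*w^5 + 23*w^4 + 16*w^3 + 31*w^2 - 17*w + 2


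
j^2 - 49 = (j - 7)*(j + 7)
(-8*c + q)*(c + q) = -8*c^2 - 7*c*q + q^2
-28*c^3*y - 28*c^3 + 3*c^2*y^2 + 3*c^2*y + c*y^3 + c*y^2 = (-4*c + y)*(7*c + y)*(c*y + c)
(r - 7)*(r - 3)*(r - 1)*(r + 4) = r^4 - 7*r^3 - 13*r^2 + 103*r - 84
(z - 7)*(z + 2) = z^2 - 5*z - 14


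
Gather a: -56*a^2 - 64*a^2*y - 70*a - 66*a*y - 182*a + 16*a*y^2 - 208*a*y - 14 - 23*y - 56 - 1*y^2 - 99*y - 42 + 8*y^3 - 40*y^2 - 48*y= a^2*(-64*y - 56) + a*(16*y^2 - 274*y - 252) + 8*y^3 - 41*y^2 - 170*y - 112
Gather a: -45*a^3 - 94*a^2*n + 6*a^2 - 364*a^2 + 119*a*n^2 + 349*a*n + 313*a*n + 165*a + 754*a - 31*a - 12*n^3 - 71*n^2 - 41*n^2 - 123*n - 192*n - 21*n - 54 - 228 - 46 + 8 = -45*a^3 + a^2*(-94*n - 358) + a*(119*n^2 + 662*n + 888) - 12*n^3 - 112*n^2 - 336*n - 320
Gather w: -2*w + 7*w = 5*w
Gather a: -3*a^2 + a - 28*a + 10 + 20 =-3*a^2 - 27*a + 30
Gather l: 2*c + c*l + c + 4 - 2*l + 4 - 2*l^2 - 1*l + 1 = 3*c - 2*l^2 + l*(c - 3) + 9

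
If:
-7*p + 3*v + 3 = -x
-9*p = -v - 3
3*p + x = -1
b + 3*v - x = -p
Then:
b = -81/17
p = 7/17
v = 12/17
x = -38/17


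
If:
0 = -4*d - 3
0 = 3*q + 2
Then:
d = -3/4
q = -2/3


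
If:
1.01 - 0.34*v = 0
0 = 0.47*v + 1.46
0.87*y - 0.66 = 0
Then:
No Solution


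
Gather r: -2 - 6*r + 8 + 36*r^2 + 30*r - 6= 36*r^2 + 24*r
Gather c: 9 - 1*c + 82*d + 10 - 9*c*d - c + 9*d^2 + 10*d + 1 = c*(-9*d - 2) + 9*d^2 + 92*d + 20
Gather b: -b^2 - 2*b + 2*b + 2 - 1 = 1 - b^2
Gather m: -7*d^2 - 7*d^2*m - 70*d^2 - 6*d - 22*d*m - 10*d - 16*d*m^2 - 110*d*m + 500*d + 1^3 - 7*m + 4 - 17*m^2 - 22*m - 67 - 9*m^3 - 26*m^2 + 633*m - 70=-77*d^2 + 484*d - 9*m^3 + m^2*(-16*d - 43) + m*(-7*d^2 - 132*d + 604) - 132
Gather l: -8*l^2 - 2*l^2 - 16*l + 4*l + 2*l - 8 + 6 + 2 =-10*l^2 - 10*l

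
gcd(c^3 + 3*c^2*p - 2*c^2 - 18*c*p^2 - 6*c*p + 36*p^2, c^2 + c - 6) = c - 2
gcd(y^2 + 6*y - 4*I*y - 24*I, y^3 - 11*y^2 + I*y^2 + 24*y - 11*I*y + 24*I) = 1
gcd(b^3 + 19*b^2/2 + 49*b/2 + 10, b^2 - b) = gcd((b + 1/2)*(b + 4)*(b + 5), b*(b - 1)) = 1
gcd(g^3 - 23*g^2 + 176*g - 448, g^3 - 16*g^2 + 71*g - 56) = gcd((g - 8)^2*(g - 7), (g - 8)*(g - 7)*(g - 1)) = g^2 - 15*g + 56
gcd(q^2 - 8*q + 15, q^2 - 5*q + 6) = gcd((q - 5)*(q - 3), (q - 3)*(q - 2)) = q - 3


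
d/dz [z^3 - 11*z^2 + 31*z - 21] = 3*z^2 - 22*z + 31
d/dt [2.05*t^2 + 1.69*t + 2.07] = 4.1*t + 1.69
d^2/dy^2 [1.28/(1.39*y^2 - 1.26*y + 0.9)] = (-4.946176*y^2 + 4.483584*y + 1.28*(2.78*y - 1.26)*(5.56*y - 2.52) - 3.20256)/(1.39*y^2 - 1.26*y + 0.9)^3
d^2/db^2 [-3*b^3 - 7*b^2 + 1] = -18*b - 14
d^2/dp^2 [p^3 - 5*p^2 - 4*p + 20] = 6*p - 10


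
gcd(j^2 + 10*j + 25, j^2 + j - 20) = j + 5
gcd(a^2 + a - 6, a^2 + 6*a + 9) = a + 3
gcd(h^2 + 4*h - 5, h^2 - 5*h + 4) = h - 1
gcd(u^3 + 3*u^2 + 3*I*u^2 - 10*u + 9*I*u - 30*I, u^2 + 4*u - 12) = u - 2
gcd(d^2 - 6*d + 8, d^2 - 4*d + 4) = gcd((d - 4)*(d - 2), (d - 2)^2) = d - 2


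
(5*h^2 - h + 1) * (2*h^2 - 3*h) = 10*h^4 - 17*h^3 + 5*h^2 - 3*h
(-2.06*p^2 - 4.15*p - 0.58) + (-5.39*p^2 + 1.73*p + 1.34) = -7.45*p^2 - 2.42*p + 0.76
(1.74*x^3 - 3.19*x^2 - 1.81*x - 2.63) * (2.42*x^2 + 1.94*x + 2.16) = 4.2108*x^5 - 4.3442*x^4 - 6.8104*x^3 - 16.7664*x^2 - 9.0118*x - 5.6808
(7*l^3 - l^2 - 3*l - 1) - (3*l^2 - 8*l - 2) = 7*l^3 - 4*l^2 + 5*l + 1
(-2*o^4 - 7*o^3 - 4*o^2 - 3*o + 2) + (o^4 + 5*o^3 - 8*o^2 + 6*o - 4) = -o^4 - 2*o^3 - 12*o^2 + 3*o - 2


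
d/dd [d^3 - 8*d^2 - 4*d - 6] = 3*d^2 - 16*d - 4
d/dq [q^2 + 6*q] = 2*q + 6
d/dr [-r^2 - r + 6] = -2*r - 1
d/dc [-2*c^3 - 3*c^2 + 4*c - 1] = -6*c^2 - 6*c + 4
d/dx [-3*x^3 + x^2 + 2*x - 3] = -9*x^2 + 2*x + 2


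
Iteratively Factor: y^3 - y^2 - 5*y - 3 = (y + 1)*(y^2 - 2*y - 3) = (y - 3)*(y + 1)*(y + 1)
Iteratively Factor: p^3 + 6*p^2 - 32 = (p - 2)*(p^2 + 8*p + 16) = (p - 2)*(p + 4)*(p + 4)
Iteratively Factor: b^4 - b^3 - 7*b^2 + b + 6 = (b + 1)*(b^3 - 2*b^2 - 5*b + 6) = (b + 1)*(b + 2)*(b^2 - 4*b + 3) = (b - 3)*(b + 1)*(b + 2)*(b - 1)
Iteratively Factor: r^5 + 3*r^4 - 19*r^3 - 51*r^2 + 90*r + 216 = (r + 4)*(r^4 - r^3 - 15*r^2 + 9*r + 54) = (r + 2)*(r + 4)*(r^3 - 3*r^2 - 9*r + 27) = (r - 3)*(r + 2)*(r + 4)*(r^2 - 9) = (r - 3)*(r + 2)*(r + 3)*(r + 4)*(r - 3)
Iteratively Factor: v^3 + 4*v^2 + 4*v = (v + 2)*(v^2 + 2*v) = v*(v + 2)*(v + 2)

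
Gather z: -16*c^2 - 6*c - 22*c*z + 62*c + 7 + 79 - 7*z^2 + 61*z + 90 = -16*c^2 + 56*c - 7*z^2 + z*(61 - 22*c) + 176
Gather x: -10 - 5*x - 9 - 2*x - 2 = -7*x - 21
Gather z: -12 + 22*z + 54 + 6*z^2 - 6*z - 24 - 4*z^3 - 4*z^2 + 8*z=-4*z^3 + 2*z^2 + 24*z + 18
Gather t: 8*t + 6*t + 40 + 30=14*t + 70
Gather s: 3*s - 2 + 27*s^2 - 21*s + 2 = 27*s^2 - 18*s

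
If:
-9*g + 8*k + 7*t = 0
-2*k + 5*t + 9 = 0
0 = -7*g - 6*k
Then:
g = -7/12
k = 49/72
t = -55/36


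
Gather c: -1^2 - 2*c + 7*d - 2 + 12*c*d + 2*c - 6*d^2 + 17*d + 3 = 12*c*d - 6*d^2 + 24*d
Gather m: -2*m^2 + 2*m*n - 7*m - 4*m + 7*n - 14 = -2*m^2 + m*(2*n - 11) + 7*n - 14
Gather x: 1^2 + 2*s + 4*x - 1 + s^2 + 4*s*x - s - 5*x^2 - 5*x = s^2 + s - 5*x^2 + x*(4*s - 1)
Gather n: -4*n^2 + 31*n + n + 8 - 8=-4*n^2 + 32*n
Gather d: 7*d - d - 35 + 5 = 6*d - 30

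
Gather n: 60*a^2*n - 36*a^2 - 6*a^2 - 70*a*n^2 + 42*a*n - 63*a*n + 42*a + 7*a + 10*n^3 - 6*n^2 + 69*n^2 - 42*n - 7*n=-42*a^2 + 49*a + 10*n^3 + n^2*(63 - 70*a) + n*(60*a^2 - 21*a - 49)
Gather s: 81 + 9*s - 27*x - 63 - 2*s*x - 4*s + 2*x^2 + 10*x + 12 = s*(5 - 2*x) + 2*x^2 - 17*x + 30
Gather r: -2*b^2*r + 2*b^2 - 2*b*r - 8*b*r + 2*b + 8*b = 2*b^2 + 10*b + r*(-2*b^2 - 10*b)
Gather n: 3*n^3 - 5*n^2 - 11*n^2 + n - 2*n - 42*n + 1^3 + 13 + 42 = 3*n^3 - 16*n^2 - 43*n + 56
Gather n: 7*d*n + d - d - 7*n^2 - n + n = 7*d*n - 7*n^2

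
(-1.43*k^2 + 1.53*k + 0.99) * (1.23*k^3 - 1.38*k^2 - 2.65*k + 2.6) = -1.7589*k^5 + 3.8553*k^4 + 2.8958*k^3 - 9.1387*k^2 + 1.3545*k + 2.574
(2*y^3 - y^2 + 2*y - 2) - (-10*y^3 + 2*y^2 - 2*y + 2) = 12*y^3 - 3*y^2 + 4*y - 4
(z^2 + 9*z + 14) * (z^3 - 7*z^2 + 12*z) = z^5 + 2*z^4 - 37*z^3 + 10*z^2 + 168*z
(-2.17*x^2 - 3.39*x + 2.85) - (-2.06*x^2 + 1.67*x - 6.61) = -0.11*x^2 - 5.06*x + 9.46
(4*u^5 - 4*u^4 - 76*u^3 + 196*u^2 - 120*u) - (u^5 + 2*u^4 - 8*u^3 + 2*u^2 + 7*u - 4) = 3*u^5 - 6*u^4 - 68*u^3 + 194*u^2 - 127*u + 4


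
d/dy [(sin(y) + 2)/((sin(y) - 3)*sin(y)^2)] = (-3*sin(y) + cos(2*y) + 11)*cos(y)/((sin(y) - 3)^2*sin(y)^3)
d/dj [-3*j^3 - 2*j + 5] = -9*j^2 - 2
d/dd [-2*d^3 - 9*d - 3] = -6*d^2 - 9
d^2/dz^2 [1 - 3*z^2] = -6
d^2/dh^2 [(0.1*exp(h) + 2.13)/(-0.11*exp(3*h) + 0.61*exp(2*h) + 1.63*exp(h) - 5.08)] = (-0.00484*exp(6*h) - 0.211827*exp(5*h) + 1.463223*exp(4*h) - 1.580604*exp(3*h) + 2.499339*exp(2*h) - 32.889013*exp(h) - 20.217892)*exp(h)/(0.001331*exp(9*h) - 0.022143*exp(8*h) + 0.063624*exp(7*h) + 0.613661*exp(6*h) - 2.988*exp(5*h) - 4.656387*exp(4*h) + 34.491629*exp(3*h) - 6.734556*exp(2*h) - 126.193296*exp(h) + 131.096512)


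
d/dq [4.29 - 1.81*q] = -1.81000000000000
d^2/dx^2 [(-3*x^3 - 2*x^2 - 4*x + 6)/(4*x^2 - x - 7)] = 2*(-159*x^3 + 57*x^2 - 849*x + 104)/(64*x^6 - 48*x^5 - 324*x^4 + 167*x^3 + 567*x^2 - 147*x - 343)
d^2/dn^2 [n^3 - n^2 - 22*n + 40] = 6*n - 2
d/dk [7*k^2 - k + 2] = 14*k - 1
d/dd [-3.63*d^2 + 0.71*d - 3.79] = 0.71 - 7.26*d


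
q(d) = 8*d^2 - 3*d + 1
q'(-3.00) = -51.00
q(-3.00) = 82.00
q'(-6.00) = -99.00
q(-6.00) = 307.00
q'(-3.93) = -65.88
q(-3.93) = 136.35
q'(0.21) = 0.36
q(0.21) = 0.72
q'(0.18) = -0.12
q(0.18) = 0.72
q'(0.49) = 4.84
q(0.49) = 1.45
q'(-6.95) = -114.20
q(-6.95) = 408.27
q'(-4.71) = -78.36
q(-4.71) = 192.60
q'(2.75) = 41.00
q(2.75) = 53.25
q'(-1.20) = -22.20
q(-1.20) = 16.12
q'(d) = 16*d - 3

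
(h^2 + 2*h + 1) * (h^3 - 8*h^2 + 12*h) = h^5 - 6*h^4 - 3*h^3 + 16*h^2 + 12*h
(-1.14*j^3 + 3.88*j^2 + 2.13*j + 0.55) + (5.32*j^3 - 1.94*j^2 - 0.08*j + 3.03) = 4.18*j^3 + 1.94*j^2 + 2.05*j + 3.58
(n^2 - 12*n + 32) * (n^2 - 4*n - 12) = n^4 - 16*n^3 + 68*n^2 + 16*n - 384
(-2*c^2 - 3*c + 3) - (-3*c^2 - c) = c^2 - 2*c + 3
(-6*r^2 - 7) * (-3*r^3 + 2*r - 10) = 18*r^5 + 9*r^3 + 60*r^2 - 14*r + 70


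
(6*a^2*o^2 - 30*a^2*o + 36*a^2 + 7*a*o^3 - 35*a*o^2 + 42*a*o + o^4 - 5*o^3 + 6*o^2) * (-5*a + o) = -30*a^3*o^2 + 150*a^3*o - 180*a^3 - 29*a^2*o^3 + 145*a^2*o^2 - 174*a^2*o + 2*a*o^4 - 10*a*o^3 + 12*a*o^2 + o^5 - 5*o^4 + 6*o^3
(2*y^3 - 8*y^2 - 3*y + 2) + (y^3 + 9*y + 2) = 3*y^3 - 8*y^2 + 6*y + 4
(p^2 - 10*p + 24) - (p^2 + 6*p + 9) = 15 - 16*p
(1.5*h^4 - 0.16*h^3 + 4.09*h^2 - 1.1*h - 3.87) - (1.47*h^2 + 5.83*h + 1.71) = 1.5*h^4 - 0.16*h^3 + 2.62*h^2 - 6.93*h - 5.58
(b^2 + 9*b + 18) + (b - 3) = b^2 + 10*b + 15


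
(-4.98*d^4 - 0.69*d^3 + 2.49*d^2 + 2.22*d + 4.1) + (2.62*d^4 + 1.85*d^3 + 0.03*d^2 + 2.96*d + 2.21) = -2.36*d^4 + 1.16*d^3 + 2.52*d^2 + 5.18*d + 6.31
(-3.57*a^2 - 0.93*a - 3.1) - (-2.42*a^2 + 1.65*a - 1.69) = -1.15*a^2 - 2.58*a - 1.41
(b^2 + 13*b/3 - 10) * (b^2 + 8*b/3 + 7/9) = b^4 + 7*b^3 + 7*b^2/3 - 629*b/27 - 70/9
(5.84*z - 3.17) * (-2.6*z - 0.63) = -15.184*z^2 + 4.5628*z + 1.9971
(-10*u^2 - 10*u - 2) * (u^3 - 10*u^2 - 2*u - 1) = -10*u^5 + 90*u^4 + 118*u^3 + 50*u^2 + 14*u + 2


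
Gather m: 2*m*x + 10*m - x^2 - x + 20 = m*(2*x + 10) - x^2 - x + 20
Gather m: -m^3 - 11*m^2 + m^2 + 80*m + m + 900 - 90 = -m^3 - 10*m^2 + 81*m + 810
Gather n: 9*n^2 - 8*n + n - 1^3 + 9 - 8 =9*n^2 - 7*n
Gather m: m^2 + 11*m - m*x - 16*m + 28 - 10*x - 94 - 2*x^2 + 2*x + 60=m^2 + m*(-x - 5) - 2*x^2 - 8*x - 6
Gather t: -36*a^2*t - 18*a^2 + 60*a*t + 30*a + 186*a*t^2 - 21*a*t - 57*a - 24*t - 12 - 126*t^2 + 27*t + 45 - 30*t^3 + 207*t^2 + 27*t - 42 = -18*a^2 - 27*a - 30*t^3 + t^2*(186*a + 81) + t*(-36*a^2 + 39*a + 30) - 9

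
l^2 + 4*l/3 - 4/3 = (l - 2/3)*(l + 2)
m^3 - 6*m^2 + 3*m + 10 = (m - 5)*(m - 2)*(m + 1)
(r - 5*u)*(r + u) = r^2 - 4*r*u - 5*u^2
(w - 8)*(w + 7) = w^2 - w - 56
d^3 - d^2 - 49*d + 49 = (d - 7)*(d - 1)*(d + 7)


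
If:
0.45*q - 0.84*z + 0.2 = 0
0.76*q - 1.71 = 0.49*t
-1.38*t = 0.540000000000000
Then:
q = 2.00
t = -0.39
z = 1.31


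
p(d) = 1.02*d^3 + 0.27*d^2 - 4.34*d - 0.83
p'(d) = 3.06*d^2 + 0.54*d - 4.34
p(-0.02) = -0.74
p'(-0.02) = -4.35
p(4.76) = 94.64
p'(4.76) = 67.56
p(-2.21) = -0.93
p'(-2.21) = 9.41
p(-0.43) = 1.01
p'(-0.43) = -4.01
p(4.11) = 56.71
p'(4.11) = 49.57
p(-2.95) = -11.86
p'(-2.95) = 20.70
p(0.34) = -2.23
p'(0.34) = -3.80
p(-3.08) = -14.70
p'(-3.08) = 23.03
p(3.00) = 16.12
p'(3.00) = 24.82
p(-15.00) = -3317.48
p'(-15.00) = 676.06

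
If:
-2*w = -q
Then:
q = 2*w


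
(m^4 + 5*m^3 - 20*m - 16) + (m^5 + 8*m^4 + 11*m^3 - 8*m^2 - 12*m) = m^5 + 9*m^4 + 16*m^3 - 8*m^2 - 32*m - 16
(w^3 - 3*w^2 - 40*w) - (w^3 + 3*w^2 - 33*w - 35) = -6*w^2 - 7*w + 35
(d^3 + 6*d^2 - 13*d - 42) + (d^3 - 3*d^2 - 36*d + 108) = 2*d^3 + 3*d^2 - 49*d + 66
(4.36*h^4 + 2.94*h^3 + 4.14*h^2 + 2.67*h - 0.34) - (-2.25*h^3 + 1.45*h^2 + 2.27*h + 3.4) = 4.36*h^4 + 5.19*h^3 + 2.69*h^2 + 0.4*h - 3.74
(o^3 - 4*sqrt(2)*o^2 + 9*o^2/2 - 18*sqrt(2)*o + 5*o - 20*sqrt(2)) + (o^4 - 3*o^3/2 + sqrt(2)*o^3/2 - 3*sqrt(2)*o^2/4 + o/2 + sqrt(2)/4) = o^4 - o^3/2 + sqrt(2)*o^3/2 - 19*sqrt(2)*o^2/4 + 9*o^2/2 - 18*sqrt(2)*o + 11*o/2 - 79*sqrt(2)/4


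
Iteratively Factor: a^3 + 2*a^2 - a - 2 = (a + 2)*(a^2 - 1) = (a - 1)*(a + 2)*(a + 1)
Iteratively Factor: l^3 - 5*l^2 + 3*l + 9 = (l - 3)*(l^2 - 2*l - 3) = (l - 3)*(l + 1)*(l - 3)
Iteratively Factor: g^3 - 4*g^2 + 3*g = (g - 3)*(g^2 - g) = (g - 3)*(g - 1)*(g)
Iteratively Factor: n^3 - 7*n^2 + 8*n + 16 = (n - 4)*(n^2 - 3*n - 4) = (n - 4)^2*(n + 1)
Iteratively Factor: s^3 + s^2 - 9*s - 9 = (s + 1)*(s^2 - 9) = (s + 1)*(s + 3)*(s - 3)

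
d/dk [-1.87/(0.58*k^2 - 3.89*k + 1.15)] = (2.1692*k - 7.2743)/(0.58*k^2 - 3.89*k + 1.15)^2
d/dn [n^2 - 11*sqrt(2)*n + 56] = 2*n - 11*sqrt(2)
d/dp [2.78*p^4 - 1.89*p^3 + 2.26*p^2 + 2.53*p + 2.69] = 11.12*p^3 - 5.67*p^2 + 4.52*p + 2.53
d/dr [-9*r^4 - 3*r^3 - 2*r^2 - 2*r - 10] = -36*r^3 - 9*r^2 - 4*r - 2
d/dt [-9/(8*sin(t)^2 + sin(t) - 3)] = 9*(16*sin(t) + 1)*cos(t)/(8*sin(t)^2 + sin(t) - 3)^2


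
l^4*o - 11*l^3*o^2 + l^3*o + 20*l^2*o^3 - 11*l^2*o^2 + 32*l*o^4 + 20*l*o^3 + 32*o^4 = (l - 8*o)*(l - 4*o)*(l + o)*(l*o + o)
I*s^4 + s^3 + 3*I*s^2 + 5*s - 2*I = (s - I)^2*(s + 2*I)*(I*s + 1)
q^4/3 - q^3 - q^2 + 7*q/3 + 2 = (q/3 + 1/3)*(q - 3)*(q - 2)*(q + 1)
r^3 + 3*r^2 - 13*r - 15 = (r - 3)*(r + 1)*(r + 5)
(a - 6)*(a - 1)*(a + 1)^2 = a^4 - 5*a^3 - 7*a^2 + 5*a + 6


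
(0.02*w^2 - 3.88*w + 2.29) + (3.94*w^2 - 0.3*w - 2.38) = 3.96*w^2 - 4.18*w - 0.0899999999999999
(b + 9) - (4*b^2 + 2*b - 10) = -4*b^2 - b + 19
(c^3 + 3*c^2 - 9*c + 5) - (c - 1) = c^3 + 3*c^2 - 10*c + 6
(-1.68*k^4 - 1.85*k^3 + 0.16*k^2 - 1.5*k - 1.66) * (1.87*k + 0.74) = -3.1416*k^5 - 4.7027*k^4 - 1.0698*k^3 - 2.6866*k^2 - 4.2142*k - 1.2284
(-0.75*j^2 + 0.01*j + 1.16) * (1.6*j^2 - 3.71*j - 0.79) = -1.2*j^4 + 2.7985*j^3 + 2.4114*j^2 - 4.3115*j - 0.9164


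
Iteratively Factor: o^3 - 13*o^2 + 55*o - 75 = (o - 3)*(o^2 - 10*o + 25) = (o - 5)*(o - 3)*(o - 5)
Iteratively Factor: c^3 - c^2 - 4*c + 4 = (c - 1)*(c^2 - 4) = (c - 1)*(c + 2)*(c - 2)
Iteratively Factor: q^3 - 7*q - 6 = (q + 1)*(q^2 - q - 6) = (q - 3)*(q + 1)*(q + 2)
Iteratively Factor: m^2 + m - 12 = (m + 4)*(m - 3)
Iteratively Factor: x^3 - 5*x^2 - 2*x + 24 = (x - 3)*(x^2 - 2*x - 8) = (x - 3)*(x + 2)*(x - 4)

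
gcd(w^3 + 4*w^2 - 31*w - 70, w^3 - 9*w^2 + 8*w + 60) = w^2 - 3*w - 10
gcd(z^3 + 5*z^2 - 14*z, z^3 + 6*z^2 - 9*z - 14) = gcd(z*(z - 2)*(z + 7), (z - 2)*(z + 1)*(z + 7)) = z^2 + 5*z - 14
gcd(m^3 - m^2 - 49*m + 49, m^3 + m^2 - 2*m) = m - 1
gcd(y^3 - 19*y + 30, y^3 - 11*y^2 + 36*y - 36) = y^2 - 5*y + 6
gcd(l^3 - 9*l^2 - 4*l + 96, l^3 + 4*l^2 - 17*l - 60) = l^2 - l - 12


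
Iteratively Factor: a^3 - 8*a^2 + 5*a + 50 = (a - 5)*(a^2 - 3*a - 10) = (a - 5)*(a + 2)*(a - 5)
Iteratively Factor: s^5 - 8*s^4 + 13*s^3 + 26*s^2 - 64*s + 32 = (s + 2)*(s^4 - 10*s^3 + 33*s^2 - 40*s + 16) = (s - 4)*(s + 2)*(s^3 - 6*s^2 + 9*s - 4) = (s - 4)^2*(s + 2)*(s^2 - 2*s + 1) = (s - 4)^2*(s - 1)*(s + 2)*(s - 1)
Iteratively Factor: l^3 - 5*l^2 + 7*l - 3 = (l - 1)*(l^2 - 4*l + 3) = (l - 3)*(l - 1)*(l - 1)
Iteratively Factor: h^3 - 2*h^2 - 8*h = (h)*(h^2 - 2*h - 8) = h*(h + 2)*(h - 4)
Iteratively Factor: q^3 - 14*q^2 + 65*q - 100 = (q - 5)*(q^2 - 9*q + 20) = (q - 5)*(q - 4)*(q - 5)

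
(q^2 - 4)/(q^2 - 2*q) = (q + 2)/q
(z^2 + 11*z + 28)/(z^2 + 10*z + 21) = (z + 4)/(z + 3)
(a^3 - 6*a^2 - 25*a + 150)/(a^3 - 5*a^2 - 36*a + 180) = (a + 5)/(a + 6)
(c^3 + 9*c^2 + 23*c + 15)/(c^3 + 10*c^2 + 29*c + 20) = (c + 3)/(c + 4)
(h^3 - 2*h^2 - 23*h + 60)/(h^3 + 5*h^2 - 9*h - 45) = (h - 4)/(h + 3)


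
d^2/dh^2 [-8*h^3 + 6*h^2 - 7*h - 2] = 12 - 48*h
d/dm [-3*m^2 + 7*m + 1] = 7 - 6*m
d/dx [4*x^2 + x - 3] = 8*x + 1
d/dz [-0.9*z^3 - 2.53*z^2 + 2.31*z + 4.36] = -2.7*z^2 - 5.06*z + 2.31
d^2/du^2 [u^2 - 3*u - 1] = 2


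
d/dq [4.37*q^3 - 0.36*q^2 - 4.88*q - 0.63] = 13.11*q^2 - 0.72*q - 4.88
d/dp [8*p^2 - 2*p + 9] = 16*p - 2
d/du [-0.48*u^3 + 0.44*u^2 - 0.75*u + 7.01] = -1.44*u^2 + 0.88*u - 0.75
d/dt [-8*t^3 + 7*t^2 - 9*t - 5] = -24*t^2 + 14*t - 9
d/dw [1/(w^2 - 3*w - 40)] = (3 - 2*w)/(-w^2 + 3*w + 40)^2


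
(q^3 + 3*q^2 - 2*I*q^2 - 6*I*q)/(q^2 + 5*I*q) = (q^2 + q*(3 - 2*I) - 6*I)/(q + 5*I)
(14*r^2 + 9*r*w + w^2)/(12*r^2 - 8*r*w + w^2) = (14*r^2 + 9*r*w + w^2)/(12*r^2 - 8*r*w + w^2)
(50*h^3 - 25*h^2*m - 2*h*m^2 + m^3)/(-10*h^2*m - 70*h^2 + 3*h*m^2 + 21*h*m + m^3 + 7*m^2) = (-5*h + m)/(m + 7)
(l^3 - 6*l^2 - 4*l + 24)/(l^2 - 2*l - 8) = (l^2 - 8*l + 12)/(l - 4)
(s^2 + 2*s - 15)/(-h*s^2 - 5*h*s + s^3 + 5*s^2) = (s - 3)/(s*(-h + s))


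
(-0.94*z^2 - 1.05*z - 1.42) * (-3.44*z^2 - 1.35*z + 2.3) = 3.2336*z^4 + 4.881*z^3 + 4.1403*z^2 - 0.498*z - 3.266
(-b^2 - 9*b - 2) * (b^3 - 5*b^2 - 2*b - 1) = -b^5 - 4*b^4 + 45*b^3 + 29*b^2 + 13*b + 2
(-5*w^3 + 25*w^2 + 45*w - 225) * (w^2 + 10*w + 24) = -5*w^5 - 25*w^4 + 175*w^3 + 825*w^2 - 1170*w - 5400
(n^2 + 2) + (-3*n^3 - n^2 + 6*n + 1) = -3*n^3 + 6*n + 3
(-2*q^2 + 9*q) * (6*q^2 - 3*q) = -12*q^4 + 60*q^3 - 27*q^2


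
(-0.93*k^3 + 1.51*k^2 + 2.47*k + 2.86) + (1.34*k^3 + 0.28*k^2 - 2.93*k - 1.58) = 0.41*k^3 + 1.79*k^2 - 0.46*k + 1.28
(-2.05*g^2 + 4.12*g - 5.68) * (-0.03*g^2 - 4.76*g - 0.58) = 0.0615*g^4 + 9.6344*g^3 - 18.2518*g^2 + 24.6472*g + 3.2944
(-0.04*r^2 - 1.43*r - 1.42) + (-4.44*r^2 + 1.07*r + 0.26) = -4.48*r^2 - 0.36*r - 1.16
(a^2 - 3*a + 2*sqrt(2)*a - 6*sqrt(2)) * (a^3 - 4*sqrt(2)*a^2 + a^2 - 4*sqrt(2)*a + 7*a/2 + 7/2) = a^5 - 2*sqrt(2)*a^4 - 2*a^4 - 31*a^3/2 + 4*sqrt(2)*a^3 + 13*sqrt(2)*a^2 + 25*a^2 - 14*sqrt(2)*a + 75*a/2 - 21*sqrt(2)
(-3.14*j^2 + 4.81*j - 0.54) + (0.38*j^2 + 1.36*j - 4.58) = -2.76*j^2 + 6.17*j - 5.12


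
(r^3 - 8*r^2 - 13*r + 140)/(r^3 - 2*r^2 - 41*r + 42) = (r^2 - r - 20)/(r^2 + 5*r - 6)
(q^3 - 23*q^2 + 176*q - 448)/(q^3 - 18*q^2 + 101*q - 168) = (q - 8)/(q - 3)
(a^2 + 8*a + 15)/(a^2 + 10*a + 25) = (a + 3)/(a + 5)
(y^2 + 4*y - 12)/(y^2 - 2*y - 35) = (-y^2 - 4*y + 12)/(-y^2 + 2*y + 35)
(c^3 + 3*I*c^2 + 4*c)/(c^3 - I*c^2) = (c + 4*I)/c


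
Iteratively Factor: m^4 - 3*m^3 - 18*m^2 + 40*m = (m + 4)*(m^3 - 7*m^2 + 10*m) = m*(m + 4)*(m^2 - 7*m + 10) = m*(m - 5)*(m + 4)*(m - 2)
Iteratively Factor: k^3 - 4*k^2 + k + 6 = (k + 1)*(k^2 - 5*k + 6) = (k - 2)*(k + 1)*(k - 3)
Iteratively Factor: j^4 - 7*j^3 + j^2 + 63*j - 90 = (j + 3)*(j^3 - 10*j^2 + 31*j - 30) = (j - 3)*(j + 3)*(j^2 - 7*j + 10) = (j - 5)*(j - 3)*(j + 3)*(j - 2)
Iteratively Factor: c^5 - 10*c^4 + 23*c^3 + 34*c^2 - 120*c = (c + 2)*(c^4 - 12*c^3 + 47*c^2 - 60*c) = (c - 5)*(c + 2)*(c^3 - 7*c^2 + 12*c) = (c - 5)*(c - 3)*(c + 2)*(c^2 - 4*c) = (c - 5)*(c - 4)*(c - 3)*(c + 2)*(c)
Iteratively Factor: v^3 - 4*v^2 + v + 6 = (v - 3)*(v^2 - v - 2) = (v - 3)*(v + 1)*(v - 2)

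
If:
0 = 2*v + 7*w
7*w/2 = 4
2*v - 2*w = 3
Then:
No Solution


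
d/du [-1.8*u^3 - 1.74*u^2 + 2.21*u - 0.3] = -5.4*u^2 - 3.48*u + 2.21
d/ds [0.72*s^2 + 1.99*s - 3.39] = 1.44*s + 1.99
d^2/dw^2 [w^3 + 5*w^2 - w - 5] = 6*w + 10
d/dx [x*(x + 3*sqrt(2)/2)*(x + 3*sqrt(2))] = 3*x^2 + 9*sqrt(2)*x + 9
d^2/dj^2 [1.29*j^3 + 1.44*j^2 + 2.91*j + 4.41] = 7.74*j + 2.88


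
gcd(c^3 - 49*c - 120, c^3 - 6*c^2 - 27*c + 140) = c + 5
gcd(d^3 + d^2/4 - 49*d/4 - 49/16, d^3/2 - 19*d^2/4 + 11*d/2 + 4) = 1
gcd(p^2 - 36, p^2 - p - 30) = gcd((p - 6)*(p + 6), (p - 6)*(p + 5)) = p - 6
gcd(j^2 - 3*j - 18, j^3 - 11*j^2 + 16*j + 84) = j - 6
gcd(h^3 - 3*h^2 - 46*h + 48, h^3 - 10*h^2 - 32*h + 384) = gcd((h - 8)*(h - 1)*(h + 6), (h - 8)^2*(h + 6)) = h^2 - 2*h - 48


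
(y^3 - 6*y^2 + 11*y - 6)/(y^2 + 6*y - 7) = (y^2 - 5*y + 6)/(y + 7)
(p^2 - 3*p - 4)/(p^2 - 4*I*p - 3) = (-p^2 + 3*p + 4)/(-p^2 + 4*I*p + 3)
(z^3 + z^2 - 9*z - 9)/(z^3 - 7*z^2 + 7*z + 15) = (z + 3)/(z - 5)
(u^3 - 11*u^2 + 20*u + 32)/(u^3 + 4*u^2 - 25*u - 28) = (u - 8)/(u + 7)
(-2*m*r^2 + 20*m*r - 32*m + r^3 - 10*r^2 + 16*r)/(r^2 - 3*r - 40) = (-2*m*r + 4*m + r^2 - 2*r)/(r + 5)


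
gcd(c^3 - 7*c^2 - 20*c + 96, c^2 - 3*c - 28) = c + 4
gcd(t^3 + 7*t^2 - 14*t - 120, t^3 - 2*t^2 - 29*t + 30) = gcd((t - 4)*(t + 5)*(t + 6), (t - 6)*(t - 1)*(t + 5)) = t + 5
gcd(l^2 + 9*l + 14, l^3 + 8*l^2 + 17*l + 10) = l + 2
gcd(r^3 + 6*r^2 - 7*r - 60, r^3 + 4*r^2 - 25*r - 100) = r^2 + 9*r + 20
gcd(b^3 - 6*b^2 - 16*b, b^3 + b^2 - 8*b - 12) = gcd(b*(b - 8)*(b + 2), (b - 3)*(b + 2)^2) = b + 2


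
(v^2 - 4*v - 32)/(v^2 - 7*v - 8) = (v + 4)/(v + 1)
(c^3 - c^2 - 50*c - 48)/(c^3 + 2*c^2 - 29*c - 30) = (c - 8)/(c - 5)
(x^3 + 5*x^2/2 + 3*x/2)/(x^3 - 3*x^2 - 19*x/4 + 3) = 2*x*(x + 1)/(2*x^2 - 9*x + 4)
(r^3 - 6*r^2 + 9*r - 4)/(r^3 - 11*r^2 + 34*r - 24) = (r - 1)/(r - 6)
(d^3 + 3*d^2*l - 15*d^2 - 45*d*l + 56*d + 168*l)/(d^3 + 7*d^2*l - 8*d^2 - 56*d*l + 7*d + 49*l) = (d^2 + 3*d*l - 8*d - 24*l)/(d^2 + 7*d*l - d - 7*l)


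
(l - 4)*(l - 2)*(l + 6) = l^3 - 28*l + 48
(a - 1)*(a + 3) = a^2 + 2*a - 3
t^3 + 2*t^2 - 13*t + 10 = (t - 2)*(t - 1)*(t + 5)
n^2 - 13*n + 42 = (n - 7)*(n - 6)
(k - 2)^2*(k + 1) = k^3 - 3*k^2 + 4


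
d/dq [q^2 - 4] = 2*q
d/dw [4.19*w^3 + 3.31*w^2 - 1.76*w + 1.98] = 12.57*w^2 + 6.62*w - 1.76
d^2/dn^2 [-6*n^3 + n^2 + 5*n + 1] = 2 - 36*n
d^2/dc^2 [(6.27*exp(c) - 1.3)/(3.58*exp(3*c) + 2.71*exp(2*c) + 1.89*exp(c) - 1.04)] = (321.435312*exp(6*c) + 32.538978*exp(5*c) - 262.384529*exp(4*c) + 215.582279*exp(3*c) + 42.491358*exp(2*c) - 6.975098*exp(c) + 4.226352)*exp(c)/(45.882712*exp(9*c) + 104.197332*exp(8*c) + 151.544622*exp(7*c) + 89.933755*exp(6*c) + 19.466169*exp(5*c) - 36.093507*exp(4*c) - 13.593003*exp(3*c) - 2.351544*exp(2*c) + 6.132672*exp(c) - 1.124864)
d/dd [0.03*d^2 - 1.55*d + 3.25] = 0.06*d - 1.55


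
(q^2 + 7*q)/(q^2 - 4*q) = (q + 7)/(q - 4)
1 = 1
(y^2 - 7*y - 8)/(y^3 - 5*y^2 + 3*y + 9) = (y - 8)/(y^2 - 6*y + 9)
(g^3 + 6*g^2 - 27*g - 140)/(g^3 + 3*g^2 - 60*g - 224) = (g - 5)/(g - 8)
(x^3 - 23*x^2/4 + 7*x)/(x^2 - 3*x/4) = (4*x^2 - 23*x + 28)/(4*x - 3)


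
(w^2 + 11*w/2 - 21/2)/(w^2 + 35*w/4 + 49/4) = 2*(2*w - 3)/(4*w + 7)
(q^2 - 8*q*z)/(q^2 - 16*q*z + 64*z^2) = q/(q - 8*z)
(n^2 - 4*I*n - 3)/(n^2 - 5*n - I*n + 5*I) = (n - 3*I)/(n - 5)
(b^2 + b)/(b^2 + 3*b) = (b + 1)/(b + 3)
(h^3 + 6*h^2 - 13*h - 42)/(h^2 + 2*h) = h + 4 - 21/h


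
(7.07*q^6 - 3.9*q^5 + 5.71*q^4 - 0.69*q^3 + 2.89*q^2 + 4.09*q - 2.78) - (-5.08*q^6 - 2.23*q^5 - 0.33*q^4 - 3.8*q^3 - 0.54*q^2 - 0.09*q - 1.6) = 12.15*q^6 - 1.67*q^5 + 6.04*q^4 + 3.11*q^3 + 3.43*q^2 + 4.18*q - 1.18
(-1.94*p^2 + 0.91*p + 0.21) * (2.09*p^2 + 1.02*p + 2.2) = -4.0546*p^4 - 0.0769*p^3 - 2.9009*p^2 + 2.2162*p + 0.462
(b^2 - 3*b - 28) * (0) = 0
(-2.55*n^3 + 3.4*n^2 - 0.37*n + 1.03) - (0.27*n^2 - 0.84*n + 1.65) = -2.55*n^3 + 3.13*n^2 + 0.47*n - 0.62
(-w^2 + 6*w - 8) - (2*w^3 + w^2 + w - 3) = -2*w^3 - 2*w^2 + 5*w - 5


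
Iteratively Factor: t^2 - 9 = (t + 3)*(t - 3)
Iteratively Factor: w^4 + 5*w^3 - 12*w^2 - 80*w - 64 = (w - 4)*(w^3 + 9*w^2 + 24*w + 16) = (w - 4)*(w + 1)*(w^2 + 8*w + 16) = (w - 4)*(w + 1)*(w + 4)*(w + 4)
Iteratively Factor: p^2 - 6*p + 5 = (p - 5)*(p - 1)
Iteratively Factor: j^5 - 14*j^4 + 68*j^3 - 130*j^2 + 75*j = (j - 5)*(j^4 - 9*j^3 + 23*j^2 - 15*j) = (j - 5)*(j - 1)*(j^3 - 8*j^2 + 15*j) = (j - 5)*(j - 3)*(j - 1)*(j^2 - 5*j) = j*(j - 5)*(j - 3)*(j - 1)*(j - 5)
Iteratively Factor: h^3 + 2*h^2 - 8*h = (h + 4)*(h^2 - 2*h) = (h - 2)*(h + 4)*(h)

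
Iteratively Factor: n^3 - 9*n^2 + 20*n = (n)*(n^2 - 9*n + 20) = n*(n - 4)*(n - 5)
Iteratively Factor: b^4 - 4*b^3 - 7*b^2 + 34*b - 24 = (b + 3)*(b^3 - 7*b^2 + 14*b - 8) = (b - 1)*(b + 3)*(b^2 - 6*b + 8) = (b - 2)*(b - 1)*(b + 3)*(b - 4)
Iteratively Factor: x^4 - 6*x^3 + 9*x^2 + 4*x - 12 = (x - 2)*(x^3 - 4*x^2 + x + 6) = (x - 2)^2*(x^2 - 2*x - 3) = (x - 2)^2*(x + 1)*(x - 3)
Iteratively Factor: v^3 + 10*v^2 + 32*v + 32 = (v + 4)*(v^2 + 6*v + 8) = (v + 2)*(v + 4)*(v + 4)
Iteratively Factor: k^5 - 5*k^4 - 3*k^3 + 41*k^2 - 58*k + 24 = (k - 1)*(k^4 - 4*k^3 - 7*k^2 + 34*k - 24) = (k - 4)*(k - 1)*(k^3 - 7*k + 6) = (k - 4)*(k - 1)^2*(k^2 + k - 6) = (k - 4)*(k - 2)*(k - 1)^2*(k + 3)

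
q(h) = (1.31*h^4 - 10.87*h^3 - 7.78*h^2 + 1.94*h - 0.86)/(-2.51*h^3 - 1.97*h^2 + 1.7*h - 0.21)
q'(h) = (7.53*h^2 + 3.94*h - 1.7)*(1.31*h^4 - 10.87*h^3 - 7.78*h^2 + 1.94*h - 0.86)/(-2.51*h^3 - 1.97*h^2 + 1.7*h - 0.21)^2 + (5.24*h^3 - 32.61*h^2 - 15.56*h + 1.94)/(-2.51*h^3 - 1.97*h^2 + 1.7*h - 0.21)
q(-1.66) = 11.30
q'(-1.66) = 18.32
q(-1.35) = 167.51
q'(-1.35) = 13385.21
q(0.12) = 19.58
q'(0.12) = 575.89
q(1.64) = 4.14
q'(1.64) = -1.11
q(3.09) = 3.08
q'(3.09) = -0.58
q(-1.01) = -1.34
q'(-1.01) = 17.54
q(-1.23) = -13.44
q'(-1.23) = 168.93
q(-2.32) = 7.62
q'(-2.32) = 1.41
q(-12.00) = 11.11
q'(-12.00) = -0.51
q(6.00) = 1.52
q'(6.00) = -0.52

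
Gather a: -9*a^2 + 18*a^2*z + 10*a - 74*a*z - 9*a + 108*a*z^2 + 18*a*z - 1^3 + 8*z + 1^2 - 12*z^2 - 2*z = a^2*(18*z - 9) + a*(108*z^2 - 56*z + 1) - 12*z^2 + 6*z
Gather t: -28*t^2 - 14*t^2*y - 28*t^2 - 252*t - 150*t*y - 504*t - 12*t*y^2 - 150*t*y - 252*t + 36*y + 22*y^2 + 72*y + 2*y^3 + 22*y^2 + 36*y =t^2*(-14*y - 56) + t*(-12*y^2 - 300*y - 1008) + 2*y^3 + 44*y^2 + 144*y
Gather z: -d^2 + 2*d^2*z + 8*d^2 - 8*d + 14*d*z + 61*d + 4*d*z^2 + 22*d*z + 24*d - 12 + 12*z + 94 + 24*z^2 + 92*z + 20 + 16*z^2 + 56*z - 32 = 7*d^2 + 77*d + z^2*(4*d + 40) + z*(2*d^2 + 36*d + 160) + 70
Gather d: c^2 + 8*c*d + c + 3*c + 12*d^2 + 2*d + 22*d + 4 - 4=c^2 + 4*c + 12*d^2 + d*(8*c + 24)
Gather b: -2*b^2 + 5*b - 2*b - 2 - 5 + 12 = -2*b^2 + 3*b + 5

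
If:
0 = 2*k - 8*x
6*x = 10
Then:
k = 20/3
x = 5/3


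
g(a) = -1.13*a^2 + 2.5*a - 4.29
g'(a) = 2.5 - 2.26*a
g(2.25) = -4.39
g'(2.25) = -2.58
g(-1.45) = -10.29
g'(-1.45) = 5.78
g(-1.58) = -11.06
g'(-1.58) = 6.07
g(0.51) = -3.31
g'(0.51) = 1.35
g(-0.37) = -5.37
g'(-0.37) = 3.34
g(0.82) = -3.00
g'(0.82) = 0.65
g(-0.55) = -6.01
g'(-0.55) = 3.74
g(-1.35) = -9.72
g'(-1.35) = 5.55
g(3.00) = -6.96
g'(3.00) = -4.28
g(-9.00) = -118.32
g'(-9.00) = 22.84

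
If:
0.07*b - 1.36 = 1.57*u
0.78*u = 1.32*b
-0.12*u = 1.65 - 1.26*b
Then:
No Solution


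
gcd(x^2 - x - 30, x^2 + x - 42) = x - 6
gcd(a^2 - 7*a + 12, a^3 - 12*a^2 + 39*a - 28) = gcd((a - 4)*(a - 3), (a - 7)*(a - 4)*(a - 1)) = a - 4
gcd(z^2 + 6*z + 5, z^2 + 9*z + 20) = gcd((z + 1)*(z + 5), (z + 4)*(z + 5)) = z + 5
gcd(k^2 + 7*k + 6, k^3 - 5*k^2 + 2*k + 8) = k + 1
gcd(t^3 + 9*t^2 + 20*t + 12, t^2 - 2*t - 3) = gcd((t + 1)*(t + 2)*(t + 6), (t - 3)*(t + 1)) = t + 1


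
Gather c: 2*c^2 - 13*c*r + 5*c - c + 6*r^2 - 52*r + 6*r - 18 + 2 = 2*c^2 + c*(4 - 13*r) + 6*r^2 - 46*r - 16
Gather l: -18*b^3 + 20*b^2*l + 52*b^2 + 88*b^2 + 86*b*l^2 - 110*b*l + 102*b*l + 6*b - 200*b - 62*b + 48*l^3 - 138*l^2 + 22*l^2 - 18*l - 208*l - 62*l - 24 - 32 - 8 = -18*b^3 + 140*b^2 - 256*b + 48*l^3 + l^2*(86*b - 116) + l*(20*b^2 - 8*b - 288) - 64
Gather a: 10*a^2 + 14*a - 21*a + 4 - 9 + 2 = 10*a^2 - 7*a - 3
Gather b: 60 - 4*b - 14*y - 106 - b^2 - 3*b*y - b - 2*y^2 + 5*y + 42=-b^2 + b*(-3*y - 5) - 2*y^2 - 9*y - 4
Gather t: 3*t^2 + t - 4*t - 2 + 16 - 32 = 3*t^2 - 3*t - 18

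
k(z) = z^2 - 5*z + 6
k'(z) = 2*z - 5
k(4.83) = 5.18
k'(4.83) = 4.66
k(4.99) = 5.95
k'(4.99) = 4.98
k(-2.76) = 27.42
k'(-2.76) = -10.52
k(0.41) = 4.12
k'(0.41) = -4.18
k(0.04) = 5.80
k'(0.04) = -4.92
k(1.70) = 0.39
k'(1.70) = -1.60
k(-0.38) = 8.04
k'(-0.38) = -5.76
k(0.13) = 5.37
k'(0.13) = -4.74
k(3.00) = 0.00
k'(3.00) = 1.00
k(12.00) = 90.00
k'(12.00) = 19.00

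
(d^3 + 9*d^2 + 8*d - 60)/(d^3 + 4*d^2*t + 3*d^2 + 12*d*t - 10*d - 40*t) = (d + 6)/(d + 4*t)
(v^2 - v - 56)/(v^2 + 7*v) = (v - 8)/v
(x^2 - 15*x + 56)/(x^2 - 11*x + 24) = (x - 7)/(x - 3)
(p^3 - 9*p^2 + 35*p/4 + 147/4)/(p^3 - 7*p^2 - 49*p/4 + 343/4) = (2*p + 3)/(2*p + 7)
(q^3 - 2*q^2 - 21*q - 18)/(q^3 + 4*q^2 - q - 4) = (q^2 - 3*q - 18)/(q^2 + 3*q - 4)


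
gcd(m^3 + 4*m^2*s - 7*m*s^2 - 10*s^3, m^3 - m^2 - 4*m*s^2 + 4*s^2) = -m + 2*s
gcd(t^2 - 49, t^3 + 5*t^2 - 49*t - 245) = t^2 - 49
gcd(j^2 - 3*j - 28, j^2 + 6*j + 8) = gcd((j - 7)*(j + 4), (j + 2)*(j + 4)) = j + 4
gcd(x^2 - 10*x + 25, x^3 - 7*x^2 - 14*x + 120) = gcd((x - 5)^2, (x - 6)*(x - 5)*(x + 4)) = x - 5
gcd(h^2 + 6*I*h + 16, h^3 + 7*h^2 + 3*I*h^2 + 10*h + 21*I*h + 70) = h - 2*I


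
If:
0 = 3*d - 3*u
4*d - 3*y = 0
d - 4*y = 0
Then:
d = 0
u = 0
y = 0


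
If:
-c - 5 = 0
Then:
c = -5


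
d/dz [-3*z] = -3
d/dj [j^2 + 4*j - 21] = 2*j + 4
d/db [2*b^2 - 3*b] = 4*b - 3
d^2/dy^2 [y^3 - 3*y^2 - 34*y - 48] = 6*y - 6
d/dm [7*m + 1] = 7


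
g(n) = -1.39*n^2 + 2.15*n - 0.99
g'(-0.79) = 4.35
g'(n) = 2.15 - 2.78*n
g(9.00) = -94.23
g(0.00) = -0.99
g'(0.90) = -0.35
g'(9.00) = -22.87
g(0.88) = -0.17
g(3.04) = -7.30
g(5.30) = -28.64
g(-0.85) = -3.82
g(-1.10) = -5.04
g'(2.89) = -5.88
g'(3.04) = -6.30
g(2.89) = -6.39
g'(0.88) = -0.30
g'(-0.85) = 4.51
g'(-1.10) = 5.21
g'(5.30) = -12.58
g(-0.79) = -3.56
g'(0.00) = 2.15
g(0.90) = -0.18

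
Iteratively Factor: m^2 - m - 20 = (m + 4)*(m - 5)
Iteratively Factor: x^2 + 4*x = (x + 4)*(x)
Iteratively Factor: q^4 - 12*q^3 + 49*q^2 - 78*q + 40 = (q - 1)*(q^3 - 11*q^2 + 38*q - 40) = (q - 5)*(q - 1)*(q^2 - 6*q + 8) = (q - 5)*(q - 2)*(q - 1)*(q - 4)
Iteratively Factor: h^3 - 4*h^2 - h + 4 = (h - 1)*(h^2 - 3*h - 4) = (h - 1)*(h + 1)*(h - 4)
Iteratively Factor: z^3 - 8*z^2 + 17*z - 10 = (z - 2)*(z^2 - 6*z + 5) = (z - 2)*(z - 1)*(z - 5)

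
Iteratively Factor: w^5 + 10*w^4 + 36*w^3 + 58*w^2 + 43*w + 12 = (w + 1)*(w^4 + 9*w^3 + 27*w^2 + 31*w + 12) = (w + 1)^2*(w^3 + 8*w^2 + 19*w + 12) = (w + 1)^2*(w + 4)*(w^2 + 4*w + 3) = (w + 1)^2*(w + 3)*(w + 4)*(w + 1)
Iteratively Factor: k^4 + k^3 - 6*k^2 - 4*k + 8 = (k + 2)*(k^3 - k^2 - 4*k + 4) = (k - 2)*(k + 2)*(k^2 + k - 2) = (k - 2)*(k + 2)^2*(k - 1)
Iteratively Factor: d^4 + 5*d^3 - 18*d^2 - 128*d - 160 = (d + 4)*(d^3 + d^2 - 22*d - 40) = (d - 5)*(d + 4)*(d^2 + 6*d + 8) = (d - 5)*(d + 4)^2*(d + 2)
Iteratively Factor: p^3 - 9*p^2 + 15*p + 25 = (p - 5)*(p^2 - 4*p - 5) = (p - 5)*(p + 1)*(p - 5)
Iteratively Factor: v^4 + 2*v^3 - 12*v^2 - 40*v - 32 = (v + 2)*(v^3 - 12*v - 16) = (v + 2)^2*(v^2 - 2*v - 8) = (v - 4)*(v + 2)^2*(v + 2)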